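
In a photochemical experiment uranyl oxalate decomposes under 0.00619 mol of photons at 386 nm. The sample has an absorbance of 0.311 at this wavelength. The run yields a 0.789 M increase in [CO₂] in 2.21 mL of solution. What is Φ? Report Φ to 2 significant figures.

Product: (0.789 M)(0.00221 L) = 0.001744 mol.
Fraction absorbed: 1 − 10^(−0.311) = 0.5113.
Photons absorbed: 0.5113 × 0.00619 = 0.003165 mol.
Φ = 0.001744 mol / 0.003165 mol photons = 0.55.

Φ = 0.55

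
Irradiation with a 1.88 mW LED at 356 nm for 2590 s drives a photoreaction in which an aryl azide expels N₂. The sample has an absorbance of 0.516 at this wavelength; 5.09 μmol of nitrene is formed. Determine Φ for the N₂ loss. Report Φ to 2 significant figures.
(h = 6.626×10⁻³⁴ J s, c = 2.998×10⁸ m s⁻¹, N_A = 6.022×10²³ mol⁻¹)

Product: 5.09 μmol = 5.09×10⁻⁶ mol.
Photon energy at 356 nm: hc/λ = (6.626×10⁻³⁴)(2.998×10⁸)/(356×10⁻⁹) = 5.580×10⁻¹⁹ J.
Energy delivered: (1.88 mW)(2590 s) = 4.869 J.
Photons incident: 4.869 / 5.580×10⁻¹⁹ = 8.726×10¹⁸, i.e. 8.726×10¹⁸/6.022×10²³ = 1.449×10⁻⁵ mol.
Fraction absorbed: 1 − 10^(−0.516) = 0.6952.
Photons absorbed: 0.6952 × 1.449×10⁻⁵ = 1.007×10⁻⁵ mol.
Φ = 5.09×10⁻⁶ mol / 1.007×10⁻⁵ mol photons = 0.51.

Φ = 0.51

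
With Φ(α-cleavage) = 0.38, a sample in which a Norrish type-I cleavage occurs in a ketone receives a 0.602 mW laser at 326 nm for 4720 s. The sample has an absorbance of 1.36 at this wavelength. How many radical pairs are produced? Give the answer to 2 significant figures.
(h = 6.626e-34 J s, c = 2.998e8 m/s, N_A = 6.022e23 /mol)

Photon energy at 326 nm: hc/λ = (6.626e-34)(2.998e8)/(326e-9) = 6.093e-19 J.
Energy delivered: (0.602 mW)(4720 s) = 2.841 J.
Photons incident: 2.841 / 6.093e-19 = 4.663e18, i.e. 4.663e18/6.022e23 = 7.743e-6 mol.
Fraction absorbed: 1 − 10^(−1.36) = 0.9563.
Photons absorbed: 0.9563 × 7.743e-6 = 7.405e-6 mol.
Product: Φ × n_abs = 0.38 × 7.405e-6 = 2.814e-6 mol.
As a count: 2.814e-6 × 6.022e23 = 1.7e18.

1.7e18 radical pairs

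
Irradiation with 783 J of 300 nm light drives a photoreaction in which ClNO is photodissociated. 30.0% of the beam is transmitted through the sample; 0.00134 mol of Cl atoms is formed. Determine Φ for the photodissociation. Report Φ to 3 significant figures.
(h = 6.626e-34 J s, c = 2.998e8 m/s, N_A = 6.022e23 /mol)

Φ = 0.975

Photon energy at 300 nm: hc/λ = (6.626e-34)(2.998e8)/(300e-9) = 6.622e-19 J.
Photons incident: 783 / 6.622e-19 = 1.182e21, i.e. 1.182e21/6.022e23 = 0.001963 mol.
Fraction absorbed: 1 − 30.0/100 = 0.7000.
Photons absorbed: 0.7000 × 0.001963 = 0.001374 mol.
Φ = 0.00134 mol / 0.001374 mol photons = 0.975.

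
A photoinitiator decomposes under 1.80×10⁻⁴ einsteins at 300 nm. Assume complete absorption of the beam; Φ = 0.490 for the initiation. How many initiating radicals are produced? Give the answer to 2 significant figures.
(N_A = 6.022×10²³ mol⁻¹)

5.3×10¹⁹ initiating radicals

Product: Φ × n_abs = 0.490 × 1.80×10⁻⁴ = 8.820×10⁻⁵ mol.
As a count: 8.820×10⁻⁵ × 6.022×10²³ = 5.3×10¹⁹.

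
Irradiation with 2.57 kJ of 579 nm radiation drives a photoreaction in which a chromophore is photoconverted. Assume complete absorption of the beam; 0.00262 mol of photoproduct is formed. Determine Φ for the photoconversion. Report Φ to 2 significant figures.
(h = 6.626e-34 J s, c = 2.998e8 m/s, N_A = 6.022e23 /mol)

Photon energy at 579 nm: hc/λ = (6.626e-34)(2.998e8)/(579e-9) = 3.431e-19 J.
Incident energy: 2.57 kJ = 2570 J.
Photons incident: 2570 / 3.431e-19 = 7.491e21, i.e. 7.491e21/6.022e23 = 0.01244 mol.
Φ = 0.00262 mol / 0.01244 mol photons = 0.21.

Φ = 0.21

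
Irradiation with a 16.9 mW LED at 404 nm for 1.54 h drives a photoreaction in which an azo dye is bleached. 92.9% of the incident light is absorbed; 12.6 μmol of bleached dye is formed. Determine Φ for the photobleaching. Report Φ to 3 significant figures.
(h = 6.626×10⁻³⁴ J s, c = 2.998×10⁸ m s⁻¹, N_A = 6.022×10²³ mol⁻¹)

Product: 12.6 μmol = 1.26×10⁻⁵ mol.
Photon energy at 404 nm: hc/λ = (6.626×10⁻³⁴)(2.998×10⁸)/(404×10⁻⁹) = 4.917×10⁻¹⁹ J.
Energy delivered: (16.9 mW)(5544 s) = 93.69 J.
Photons incident: 93.69 / 4.917×10⁻¹⁹ = 1.905×10²⁰, i.e. 1.905×10²⁰/6.022×10²³ = 3.163×10⁻⁴ mol.
Photons absorbed: 0.929 × 3.163×10⁻⁴ = 2.938×10⁻⁴ mol.
Φ = 1.26×10⁻⁵ mol / 2.938×10⁻⁴ mol photons = 0.0429.

Φ = 0.0429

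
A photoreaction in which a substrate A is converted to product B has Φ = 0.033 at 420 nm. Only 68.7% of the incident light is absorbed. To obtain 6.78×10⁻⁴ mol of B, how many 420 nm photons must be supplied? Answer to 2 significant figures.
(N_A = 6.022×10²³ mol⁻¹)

Photons that must be absorbed: 6.78×10⁻⁴ / 0.033 = 0.02055 mol.
Incident photons needed: 0.02055 / 0.687 = 0.02991 mol.
Photon count: 0.02991 × 6.022×10²³ = 1.8×10²².

1.8×10²² photons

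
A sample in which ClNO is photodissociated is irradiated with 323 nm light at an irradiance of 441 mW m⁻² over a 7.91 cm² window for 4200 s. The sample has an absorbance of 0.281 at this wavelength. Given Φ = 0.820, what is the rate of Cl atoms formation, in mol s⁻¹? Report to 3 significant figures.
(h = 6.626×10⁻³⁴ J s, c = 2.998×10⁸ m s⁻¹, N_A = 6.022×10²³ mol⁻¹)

Photon energy at 323 nm: hc/λ = (6.626×10⁻³⁴)(2.998×10⁸)/(323×10⁻⁹) = 6.150×10⁻¹⁹ J.
Energy delivered: (441 mW m⁻²)(7.91×10⁻⁴ m²)(4200 s) = 1.465 J.
Photons incident: 1.465 / 6.150×10⁻¹⁹ = 2.382×10¹⁸, i.e. 2.382×10¹⁸/6.022×10²³ = 3.955×10⁻⁶ mol.
Fraction absorbed: 1 − 10^(−0.281) = 0.4764.
Photons absorbed: 0.4764 × 3.955×10⁻⁶ = 1.884×10⁻⁶ mol.
Product formed: 0.820 × 1.884×10⁻⁶ = 1.545×10⁻⁶ mol.
Rate: 1.545×10⁻⁶ / 4200 s = 3.68×10⁻¹⁰ mol s⁻¹.

3.68×10⁻¹⁰ mol s⁻¹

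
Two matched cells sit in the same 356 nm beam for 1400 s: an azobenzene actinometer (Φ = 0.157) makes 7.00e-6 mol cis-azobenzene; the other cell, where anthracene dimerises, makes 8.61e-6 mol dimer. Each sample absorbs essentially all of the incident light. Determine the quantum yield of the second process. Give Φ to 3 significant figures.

Φ = 0.193

Photons absorbed by the actinometer: 7.00e-6 / 0.157 = 4.459e-5 mol.
Φ(unknown) = 8.61e-6 / 4.459e-5 = 0.193.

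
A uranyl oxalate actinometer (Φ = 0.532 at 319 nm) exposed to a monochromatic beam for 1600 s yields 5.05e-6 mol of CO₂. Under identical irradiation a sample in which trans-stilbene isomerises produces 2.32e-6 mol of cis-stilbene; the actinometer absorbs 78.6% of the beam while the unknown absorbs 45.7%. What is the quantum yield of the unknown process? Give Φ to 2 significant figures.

Photons absorbed by the actinometer: 5.05e-6 / 0.532 = 9.492e-6 mol.
Incident flux: 9.492e-6 / 0.786 = 1.208e-5 einstein.
Absorbed by unknown: 0.457 × 1.208e-5 = 5.521e-6 mol.
Φ(unknown) = 2.32e-6 / 5.521e-6 = 0.42.

Φ = 0.42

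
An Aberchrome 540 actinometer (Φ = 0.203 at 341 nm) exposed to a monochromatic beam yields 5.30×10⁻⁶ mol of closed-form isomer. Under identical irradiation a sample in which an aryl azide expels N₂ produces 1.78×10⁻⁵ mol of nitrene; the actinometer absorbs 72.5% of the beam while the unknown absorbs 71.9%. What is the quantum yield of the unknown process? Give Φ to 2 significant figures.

Φ = 0.69

Photons absorbed by the actinometer: 5.30×10⁻⁶ / 0.203 = 2.611×10⁻⁵ mol.
Incident flux: 2.611×10⁻⁵ / 0.725 = 3.601×10⁻⁵ einstein.
Absorbed by unknown: 0.719 × 3.601×10⁻⁵ = 2.589×10⁻⁵ mol.
Φ(unknown) = 1.78×10⁻⁵ / 2.589×10⁻⁵ = 0.69.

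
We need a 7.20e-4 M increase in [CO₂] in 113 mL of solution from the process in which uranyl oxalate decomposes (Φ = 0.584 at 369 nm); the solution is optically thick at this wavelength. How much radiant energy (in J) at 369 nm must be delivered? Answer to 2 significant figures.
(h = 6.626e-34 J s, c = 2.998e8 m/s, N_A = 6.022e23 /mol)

45 J

Product: (7.20e-4 M)(0.113 L) = 8.136e-5 mol.
Photons that must be absorbed: 8.136e-5 / 0.584 = 1.393e-4 mol.
Photon energy: hc/λ = 5.383e-19 J; per mole, 3.242e5 J mol⁻¹.
Energy required: 1.393e-4 × 3.242e5 = 45 J.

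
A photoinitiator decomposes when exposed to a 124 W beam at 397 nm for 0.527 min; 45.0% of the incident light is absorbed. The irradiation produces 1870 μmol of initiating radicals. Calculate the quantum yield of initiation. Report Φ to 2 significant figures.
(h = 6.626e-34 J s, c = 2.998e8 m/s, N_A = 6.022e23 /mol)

Φ = 0.32

Product: 1870 μmol = 0.00187 mol.
Photon energy at 397 nm: hc/λ = (6.626e-34)(2.998e8)/(397e-9) = 5.004e-19 J.
Energy delivered: (124 W)(31.62 s) = 3921 J.
Photons incident: 3921 / 5.004e-19 = 7.836e21, i.e. 7.836e21/6.022e23 = 0.01301 mol.
Photons absorbed: 0.450 × 0.01301 = 0.005855 mol.
Φ = 0.00187 mol / 0.005855 mol photons = 0.32.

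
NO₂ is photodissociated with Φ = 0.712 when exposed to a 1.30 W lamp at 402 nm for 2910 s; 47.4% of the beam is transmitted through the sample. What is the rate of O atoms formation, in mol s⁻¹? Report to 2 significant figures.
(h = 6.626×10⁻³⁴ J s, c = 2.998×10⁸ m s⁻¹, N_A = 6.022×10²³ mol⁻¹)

Photon energy at 402 nm: hc/λ = (6.626×10⁻³⁴)(2.998×10⁸)/(402×10⁻⁹) = 4.941×10⁻¹⁹ J.
Energy delivered: (1.30 W)(2910 s) = 3783 J.
Photons incident: 3783 / 4.941×10⁻¹⁹ = 7.656×10²¹, i.e. 7.656×10²¹/6.022×10²³ = 0.01271 mol.
Fraction absorbed: 1 − 47.4/100 = 0.5260.
Photons absorbed: 0.5260 × 0.01271 = 0.006685 mol.
Product formed: 0.712 × 0.006685 = 0.004760 mol.
Rate: 0.004760 / 2910 s = 1.6×10⁻⁶ mol s⁻¹.

1.6×10⁻⁶ mol s⁻¹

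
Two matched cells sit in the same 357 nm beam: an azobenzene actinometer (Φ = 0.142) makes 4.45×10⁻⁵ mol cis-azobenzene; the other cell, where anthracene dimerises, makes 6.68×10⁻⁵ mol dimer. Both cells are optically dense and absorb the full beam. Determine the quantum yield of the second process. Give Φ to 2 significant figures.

Photons absorbed by the actinometer: 4.45×10⁻⁵ / 0.142 = 3.134×10⁻⁴ mol.
Φ(unknown) = 6.68×10⁻⁵ / 3.134×10⁻⁴ = 0.21.

Φ = 0.21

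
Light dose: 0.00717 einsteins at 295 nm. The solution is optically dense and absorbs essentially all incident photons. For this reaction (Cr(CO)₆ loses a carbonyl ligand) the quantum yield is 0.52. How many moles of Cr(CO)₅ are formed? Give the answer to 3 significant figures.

0.00373 mol

Product: Φ × n_abs = 0.52 × 0.00717 = 0.003728 mol.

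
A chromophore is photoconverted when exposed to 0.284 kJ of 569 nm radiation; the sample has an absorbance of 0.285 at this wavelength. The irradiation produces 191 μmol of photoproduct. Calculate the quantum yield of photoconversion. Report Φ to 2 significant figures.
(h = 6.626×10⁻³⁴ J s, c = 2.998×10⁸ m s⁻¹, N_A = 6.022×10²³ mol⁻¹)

Product: 191 μmol = 1.91×10⁻⁴ mol.
Photon energy at 569 nm: hc/λ = (6.626×10⁻³⁴)(2.998×10⁸)/(569×10⁻⁹) = 3.491×10⁻¹⁹ J.
Incident energy: 0.284 kJ = 284 J.
Photons incident: 284 / 3.491×10⁻¹⁹ = 8.135×10²⁰, i.e. 8.135×10²⁰/6.022×10²³ = 0.001351 mol.
Fraction absorbed: 1 − 10^(−0.285) = 0.4812.
Photons absorbed: 0.4812 × 0.001351 = 6.501×10⁻⁴ mol.
Φ = 1.91×10⁻⁴ mol / 6.501×10⁻⁴ mol photons = 0.29.

Φ = 0.29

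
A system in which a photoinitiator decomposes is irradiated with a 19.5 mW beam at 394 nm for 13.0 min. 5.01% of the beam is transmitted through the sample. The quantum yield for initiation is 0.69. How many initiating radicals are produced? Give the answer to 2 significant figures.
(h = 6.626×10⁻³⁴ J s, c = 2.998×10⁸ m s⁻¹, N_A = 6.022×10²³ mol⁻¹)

Photon energy at 394 nm: hc/λ = (6.626×10⁻³⁴)(2.998×10⁸)/(394×10⁻⁹) = 5.042×10⁻¹⁹ J.
Energy delivered: (19.5 mW)(780 s) = 15.21 J.
Photons incident: 15.21 / 5.042×10⁻¹⁹ = 3.017×10¹⁹, i.e. 3.017×10¹⁹/6.022×10²³ = 5.010×10⁻⁵ mol.
Fraction absorbed: 1 − 5.01/100 = 0.9499.
Photons absorbed: 0.9499 × 5.010×10⁻⁵ = 4.759×10⁻⁵ mol.
Product: Φ × n_abs = 0.69 × 4.759×10⁻⁵ = 3.284×10⁻⁵ mol.
As a count: 3.284×10⁻⁵ × 6.022×10²³ = 2.0×10¹⁹.

2.0×10¹⁹ initiating radicals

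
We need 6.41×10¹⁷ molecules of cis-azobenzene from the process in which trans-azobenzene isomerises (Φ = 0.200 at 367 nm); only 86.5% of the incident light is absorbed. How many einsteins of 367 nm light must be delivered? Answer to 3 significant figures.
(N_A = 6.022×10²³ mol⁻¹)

6.15×10⁻⁶ einstein

Product: 6.41×10¹⁷ / 6.022×10²³ = 1.064×10⁻⁶ mol.
Photons that must be absorbed: 1.064×10⁻⁶ / 0.200 = 5.320×10⁻⁶ mol.
Incident photons needed: 5.320×10⁻⁶ / 0.865 = 6.150×10⁻⁶ mol.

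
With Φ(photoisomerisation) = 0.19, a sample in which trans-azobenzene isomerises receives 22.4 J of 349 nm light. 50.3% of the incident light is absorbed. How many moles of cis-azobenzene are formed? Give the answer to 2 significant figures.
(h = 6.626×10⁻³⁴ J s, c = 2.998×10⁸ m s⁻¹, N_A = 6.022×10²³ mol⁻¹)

6.2×10⁻⁶ mol

Photon energy at 349 nm: hc/λ = (6.626×10⁻³⁴)(2.998×10⁸)/(349×10⁻⁹) = 5.692×10⁻¹⁹ J.
Photons incident: 22.4 / 5.692×10⁻¹⁹ = 3.935×10¹⁹, i.e. 3.935×10¹⁹/6.022×10²³ = 6.534×10⁻⁵ mol.
Photons absorbed: 0.503 × 6.534×10⁻⁵ = 3.287×10⁻⁵ mol.
Product: Φ × n_abs = 0.19 × 3.287×10⁻⁵ = 6.245×10⁻⁶ mol.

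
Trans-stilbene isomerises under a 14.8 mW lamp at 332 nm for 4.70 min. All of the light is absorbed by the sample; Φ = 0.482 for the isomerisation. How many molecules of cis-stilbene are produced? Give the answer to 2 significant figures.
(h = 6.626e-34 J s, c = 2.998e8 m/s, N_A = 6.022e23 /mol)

Photon energy at 332 nm: hc/λ = (6.626e-34)(2.998e8)/(332e-9) = 5.983e-19 J.
Energy delivered: (14.8 mW)(282 s) = 4.174 J.
Photons incident: 4.174 / 5.983e-19 = 6.976e18, i.e. 6.976e18/6.022e23 = 1.158e-5 mol.
Product: Φ × n_abs = 0.482 × 1.158e-5 = 5.582e-6 mol.
As a count: 5.582e-6 × 6.022e23 = 3.4e18.

3.4e18 molecules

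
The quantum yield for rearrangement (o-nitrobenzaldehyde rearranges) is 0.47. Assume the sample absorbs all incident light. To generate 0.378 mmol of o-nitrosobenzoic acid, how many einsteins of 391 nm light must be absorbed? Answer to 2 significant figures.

8.0×10⁻⁴ einstein

Product: 0.378 mmol = 3.78×10⁻⁴ mol.
Photons that must be absorbed: 3.78×10⁻⁴ / 0.47 = 8.043×10⁻⁴ mol.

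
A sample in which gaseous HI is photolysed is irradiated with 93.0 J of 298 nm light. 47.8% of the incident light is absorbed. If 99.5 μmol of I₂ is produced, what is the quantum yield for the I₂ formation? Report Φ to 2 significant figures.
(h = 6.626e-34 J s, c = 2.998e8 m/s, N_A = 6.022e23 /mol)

Φ = 0.90

Product: 99.5 μmol = 9.95e-5 mol.
Photon energy at 298 nm: hc/λ = (6.626e-34)(2.998e8)/(298e-9) = 6.666e-19 J.
Photons incident: 93.0 / 6.666e-19 = 1.395e20, i.e. 1.395e20/6.022e23 = 2.317e-4 mol.
Photons absorbed: 0.478 × 2.317e-4 = 1.108e-4 mol.
Φ = 9.95e-5 mol / 1.108e-4 mol photons = 0.90.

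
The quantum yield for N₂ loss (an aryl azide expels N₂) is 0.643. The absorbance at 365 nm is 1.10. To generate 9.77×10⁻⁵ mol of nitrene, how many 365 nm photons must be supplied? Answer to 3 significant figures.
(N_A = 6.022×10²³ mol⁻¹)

9.94×10¹⁹ photons

Photons that must be absorbed: 9.77×10⁻⁵ / 0.643 = 1.519×10⁻⁴ mol.
Fraction absorbed: 1 − 10^(−1.10) = 0.9206.
Incident photons needed: 1.519×10⁻⁴ / 0.9206 = 1.650×10⁻⁴ mol.
Photon count: 1.650×10⁻⁴ × 6.022×10²³ = 9.94×10¹⁹.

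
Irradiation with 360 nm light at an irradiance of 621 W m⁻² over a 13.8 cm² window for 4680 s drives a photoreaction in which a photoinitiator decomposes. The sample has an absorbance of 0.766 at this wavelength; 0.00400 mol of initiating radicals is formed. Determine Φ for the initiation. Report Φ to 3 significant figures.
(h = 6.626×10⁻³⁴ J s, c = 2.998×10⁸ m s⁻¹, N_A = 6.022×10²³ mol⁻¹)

Photon energy at 360 nm: hc/λ = (6.626×10⁻³⁴)(2.998×10⁸)/(360×10⁻⁹) = 5.518×10⁻¹⁹ J.
Energy delivered: (621 W m⁻²)(13.8×10⁻⁴ m²)(4680 s) = 4011 J.
Photons incident: 4011 / 5.518×10⁻¹⁹ = 7.269×10²¹, i.e. 7.269×10²¹/6.022×10²³ = 0.01207 mol.
Fraction absorbed: 1 − 10^(−0.766) = 0.8286.
Photons absorbed: 0.8286 × 0.01207 = 0.01000 mol.
Φ = 0.00400 mol / 0.01000 mol photons = 0.400.

Φ = 0.400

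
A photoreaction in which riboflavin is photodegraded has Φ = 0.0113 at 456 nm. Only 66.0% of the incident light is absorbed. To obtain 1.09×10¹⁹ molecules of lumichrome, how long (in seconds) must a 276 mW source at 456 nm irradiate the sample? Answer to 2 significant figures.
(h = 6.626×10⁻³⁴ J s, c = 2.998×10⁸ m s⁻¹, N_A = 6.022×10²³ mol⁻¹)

Product: 1.09×10¹⁹ / 6.022×10²³ = 1.810×10⁻⁵ mol.
Photons that must be absorbed: 1.810×10⁻⁵ / 0.0113 = 0.001602 mol.
Incident photons needed: 0.001602 / 0.660 = 0.002427 mol.
Photon energy: hc/λ = 4.356×10⁻¹⁹ J; per mole, 2.623×10⁵ J mol⁻¹.
Energy required: 0.002427 × 2.623×10⁵ = 636.6 J.
Time: 636.6 J / 0.276 W = 2300 s.

t ≈ 2300 s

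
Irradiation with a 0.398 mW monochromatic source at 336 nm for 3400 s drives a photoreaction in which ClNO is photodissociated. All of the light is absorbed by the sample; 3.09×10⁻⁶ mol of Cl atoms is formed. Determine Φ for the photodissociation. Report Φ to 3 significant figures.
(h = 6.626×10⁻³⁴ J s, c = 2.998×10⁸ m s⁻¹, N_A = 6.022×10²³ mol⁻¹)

Φ = 0.813

Photon energy at 336 nm: hc/λ = (6.626×10⁻³⁴)(2.998×10⁸)/(336×10⁻⁹) = 5.912×10⁻¹⁹ J.
Energy delivered: (0.398 mW)(3400 s) = 1.353 J.
Photons incident: 1.353 / 5.912×10⁻¹⁹ = 2.289×10¹⁸, i.e. 2.289×10¹⁸/6.022×10²³ = 3.801×10⁻⁶ mol.
Φ = 3.09×10⁻⁶ mol / 3.801×10⁻⁶ mol photons = 0.813.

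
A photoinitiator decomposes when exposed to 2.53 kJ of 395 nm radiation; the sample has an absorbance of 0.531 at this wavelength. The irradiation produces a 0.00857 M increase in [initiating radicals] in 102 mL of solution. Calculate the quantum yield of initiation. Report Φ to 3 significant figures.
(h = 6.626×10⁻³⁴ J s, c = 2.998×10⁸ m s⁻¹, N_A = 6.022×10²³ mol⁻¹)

Φ = 0.148

Product: (0.00857 M)(0.102 L) = 8.741×10⁻⁴ mol.
Photon energy at 395 nm: hc/λ = (6.626×10⁻³⁴)(2.998×10⁸)/(395×10⁻⁹) = 5.029×10⁻¹⁹ J.
Incident energy: 2.53 kJ = 2530 J.
Photons incident: 2530 / 5.029×10⁻¹⁹ = 5.031×10²¹, i.e. 5.031×10²¹/6.022×10²³ = 0.008354 mol.
Fraction absorbed: 1 − 10^(−0.531) = 0.7056.
Photons absorbed: 0.7056 × 0.008354 = 0.005895 mol.
Φ = 8.741×10⁻⁴ mol / 0.005895 mol photons = 0.148.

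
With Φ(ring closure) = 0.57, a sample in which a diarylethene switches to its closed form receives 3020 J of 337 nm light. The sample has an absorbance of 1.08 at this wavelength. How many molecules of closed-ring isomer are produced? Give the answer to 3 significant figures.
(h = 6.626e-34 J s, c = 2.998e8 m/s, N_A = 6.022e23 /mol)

2.68e21 molecules

Photon energy at 337 nm: hc/λ = (6.626e-34)(2.998e8)/(337e-9) = 5.895e-19 J.
Photons incident: 3020 / 5.895e-19 = 5.123e21, i.e. 5.123e21/6.022e23 = 0.008507 mol.
Fraction absorbed: 1 − 10^(−1.08) = 0.9168.
Photons absorbed: 0.9168 × 0.008507 = 0.007799 mol.
Product: Φ × n_abs = 0.57 × 0.007799 = 0.004445 mol.
As a count: 0.004445 × 6.022e23 = 2.68e21.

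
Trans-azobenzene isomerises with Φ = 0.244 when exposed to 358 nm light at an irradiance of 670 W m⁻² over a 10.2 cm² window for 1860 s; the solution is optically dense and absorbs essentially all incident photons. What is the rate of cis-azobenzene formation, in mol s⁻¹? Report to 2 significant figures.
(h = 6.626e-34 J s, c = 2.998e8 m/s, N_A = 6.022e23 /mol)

5.0e-7 mol s⁻¹

Photon energy at 358 nm: hc/λ = (6.626e-34)(2.998e8)/(358e-9) = 5.549e-19 J.
Energy delivered: (670 W m⁻²)(10.2e-4 m²)(1860 s) = 1271 J.
Photons incident: 1271 / 5.549e-19 = 2.291e21, i.e. 2.291e21/6.022e23 = 0.003804 mol.
Product formed: 0.244 × 0.003804 = 9.282e-4 mol.
Rate: 9.282e-4 / 1860 s = 5.0e-7 mol s⁻¹.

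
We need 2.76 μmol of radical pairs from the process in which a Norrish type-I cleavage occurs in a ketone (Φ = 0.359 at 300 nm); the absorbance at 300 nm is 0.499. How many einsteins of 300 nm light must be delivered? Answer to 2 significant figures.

Product: 2.76 μmol = 2.76×10⁻⁶ mol.
Photons that must be absorbed: 2.76×10⁻⁶ / 0.359 = 7.688×10⁻⁶ mol.
Fraction absorbed: 1 − 10^(−0.499) = 0.6830.
Incident photons needed: 7.688×10⁻⁶ / 0.6830 = 1.126×10⁻⁵ mol.

1.1×10⁻⁵ einstein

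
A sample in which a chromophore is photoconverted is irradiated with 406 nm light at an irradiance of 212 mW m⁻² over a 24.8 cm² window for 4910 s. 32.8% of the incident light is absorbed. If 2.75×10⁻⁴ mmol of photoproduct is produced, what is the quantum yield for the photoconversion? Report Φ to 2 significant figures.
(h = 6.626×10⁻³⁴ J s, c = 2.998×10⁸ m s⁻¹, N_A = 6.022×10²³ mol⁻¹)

Product: 2.75×10⁻⁴ mmol = 2.75×10⁻⁷ mol.
Photon energy at 406 nm: hc/λ = (6.626×10⁻³⁴)(2.998×10⁸)/(406×10⁻⁹) = 4.893×10⁻¹⁹ J.
Energy delivered: (212 mW m⁻²)(24.8×10⁻⁴ m²)(4910 s) = 2.581 J.
Photons incident: 2.581 / 4.893×10⁻¹⁹ = 5.275×10¹⁸, i.e. 5.275×10¹⁸/6.022×10²³ = 8.760×10⁻⁶ mol.
Photons absorbed: 0.328 × 8.760×10⁻⁶ = 2.873×10⁻⁶ mol.
Φ = 2.75×10⁻⁷ mol / 2.873×10⁻⁶ mol photons = 0.096.

Φ = 0.096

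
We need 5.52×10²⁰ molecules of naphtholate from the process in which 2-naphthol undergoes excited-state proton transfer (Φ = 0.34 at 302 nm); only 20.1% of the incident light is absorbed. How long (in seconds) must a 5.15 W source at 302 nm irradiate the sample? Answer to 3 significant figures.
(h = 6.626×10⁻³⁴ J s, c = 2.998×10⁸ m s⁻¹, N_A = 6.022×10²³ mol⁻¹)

t ≈ 1030 s

Product: 5.52×10²⁰ / 6.022×10²³ = 9.166×10⁻⁴ mol.
Photons that must be absorbed: 9.166×10⁻⁴ / 0.34 = 0.002696 mol.
Incident photons needed: 0.002696 / 0.201 = 0.01341 mol.
Photon energy: hc/λ = 6.578×10⁻¹⁹ J; per mole, 3.961×10⁵ J mol⁻¹.
Energy required: 0.01341 × 3.961×10⁵ = 5312 J.
Time: 5312 J / 5.15 W = 1030 s.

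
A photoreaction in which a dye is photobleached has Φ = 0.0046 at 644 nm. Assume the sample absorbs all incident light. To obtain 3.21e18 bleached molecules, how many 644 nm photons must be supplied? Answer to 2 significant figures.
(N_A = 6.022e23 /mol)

Product: 3.21e18 / 6.022e23 = 5.330e-6 mol.
Photons that must be absorbed: 5.330e-6 / 0.0046 = 0.001159 mol.
Photon count: 0.001159 × 6.022e23 = 7.0e20.

7.0e20 photons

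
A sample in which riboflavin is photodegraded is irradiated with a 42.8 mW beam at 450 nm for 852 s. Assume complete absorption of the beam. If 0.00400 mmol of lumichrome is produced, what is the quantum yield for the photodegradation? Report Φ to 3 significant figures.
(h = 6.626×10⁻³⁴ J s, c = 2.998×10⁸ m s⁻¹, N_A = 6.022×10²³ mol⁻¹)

Product: 0.00400 mmol = 4.00×10⁻⁶ mol.
Photon energy at 450 nm: hc/λ = (6.626×10⁻³⁴)(2.998×10⁸)/(450×10⁻⁹) = 4.414×10⁻¹⁹ J.
Energy delivered: (42.8 mW)(852 s) = 36.47 J.
Photons incident: 36.47 / 4.414×10⁻¹⁹ = 8.262×10¹⁹, i.e. 8.262×10¹⁹/6.022×10²³ = 1.372×10⁻⁴ mol.
Φ = 4.00×10⁻⁶ mol / 1.372×10⁻⁴ mol photons = 0.0292.

Φ = 0.0292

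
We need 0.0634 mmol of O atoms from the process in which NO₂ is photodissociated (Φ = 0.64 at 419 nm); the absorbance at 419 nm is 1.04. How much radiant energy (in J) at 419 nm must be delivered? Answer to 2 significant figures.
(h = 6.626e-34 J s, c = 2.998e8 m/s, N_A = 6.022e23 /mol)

31 J

Product: 0.0634 mmol = 6.34e-5 mol.
Photons that must be absorbed: 6.34e-5 / 0.64 = 9.906e-5 mol.
Fraction absorbed: 1 − 10^(−1.04) = 0.9088.
Incident photons needed: 9.906e-5 / 0.9088 = 1.090e-4 mol.
Photon energy: hc/λ = 4.741e-19 J; per mole, 2.855e5 J mol⁻¹.
Energy required: 1.090e-4 × 2.855e5 = 31 J.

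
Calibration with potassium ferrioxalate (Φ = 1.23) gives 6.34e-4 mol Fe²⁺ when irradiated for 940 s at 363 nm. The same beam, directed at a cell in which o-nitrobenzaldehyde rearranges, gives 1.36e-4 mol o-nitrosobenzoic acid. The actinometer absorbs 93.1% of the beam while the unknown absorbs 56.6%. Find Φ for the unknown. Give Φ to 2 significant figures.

Φ = 0.43

Photons absorbed by the actinometer: 6.34e-4 / 1.23 = 5.154e-4 mol.
Incident flux: 5.154e-4 / 0.931 = 5.536e-4 einstein.
Absorbed by unknown: 0.566 × 5.536e-4 = 3.133e-4 mol.
Φ(unknown) = 1.36e-4 / 3.133e-4 = 0.43.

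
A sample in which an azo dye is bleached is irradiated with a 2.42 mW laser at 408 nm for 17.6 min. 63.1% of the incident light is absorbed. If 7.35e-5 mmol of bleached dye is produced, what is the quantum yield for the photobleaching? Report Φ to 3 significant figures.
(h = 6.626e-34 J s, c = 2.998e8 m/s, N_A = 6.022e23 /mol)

Φ = 0.0134

Product: 7.35e-5 mmol = 7.35e-8 mol.
Photon energy at 408 nm: hc/λ = (6.626e-34)(2.998e8)/(408e-9) = 4.869e-19 J.
Energy delivered: (2.42 mW)(1056 s) = 2.556 J.
Photons incident: 2.556 / 4.869e-19 = 5.250e18, i.e. 5.250e18/6.022e23 = 8.718e-6 mol.
Photons absorbed: 0.631 × 8.718e-6 = 5.501e-6 mol.
Φ = 7.35e-8 mol / 5.501e-6 mol photons = 0.0134.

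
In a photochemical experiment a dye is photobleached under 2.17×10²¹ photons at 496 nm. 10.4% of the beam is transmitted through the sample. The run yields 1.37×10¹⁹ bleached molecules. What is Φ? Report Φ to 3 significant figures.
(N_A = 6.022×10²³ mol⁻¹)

Product: 1.37×10¹⁹ / 6.022×10²³ = 2.275×10⁻⁵ mol.
Moles of photons: 2.17×10²¹ / 6.022×10²³ = 0.003603 mol.
Fraction absorbed: 1 − 10.4/100 = 0.8960.
Photons absorbed: 0.8960 × 0.003603 = 0.003228 mol.
Φ = 2.275×10⁻⁵ mol / 0.003228 mol photons = 0.00705.

Φ = 0.00705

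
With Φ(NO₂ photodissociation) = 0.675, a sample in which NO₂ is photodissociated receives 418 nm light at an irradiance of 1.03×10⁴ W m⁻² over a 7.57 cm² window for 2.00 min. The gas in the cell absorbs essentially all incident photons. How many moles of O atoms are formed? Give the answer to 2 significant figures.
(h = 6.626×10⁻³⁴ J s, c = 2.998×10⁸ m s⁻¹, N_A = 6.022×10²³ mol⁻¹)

0.0022 mol

Photon energy at 418 nm: hc/λ = (6.626×10⁻³⁴)(2.998×10⁸)/(418×10⁻⁹) = 4.752×10⁻¹⁹ J.
Energy delivered: (1.03×10⁴ W m⁻²)(7.57×10⁻⁴ m²)(120 s) = 935.7 J.
Photons incident: 935.7 / 4.752×10⁻¹⁹ = 1.969×10²¹, i.e. 1.969×10²¹/6.022×10²³ = 0.003270 mol.
Product: Φ × n_abs = 0.675 × 0.003270 = 0.002207 mol.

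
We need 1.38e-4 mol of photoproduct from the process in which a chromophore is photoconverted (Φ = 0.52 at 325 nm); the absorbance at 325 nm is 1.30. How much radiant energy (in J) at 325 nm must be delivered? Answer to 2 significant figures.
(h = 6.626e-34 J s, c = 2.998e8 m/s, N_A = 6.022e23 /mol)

Photons that must be absorbed: 1.38e-4 / 0.52 = 2.654e-4 mol.
Fraction absorbed: 1 − 10^(−1.30) = 0.9499.
Incident photons needed: 2.654e-4 / 0.9499 = 2.794e-4 mol.
Photon energy: hc/λ = 6.112e-19 J; per mole, 3.681e5 J mol⁻¹.
Energy required: 2.794e-4 × 3.681e5 = 100 J.

100 J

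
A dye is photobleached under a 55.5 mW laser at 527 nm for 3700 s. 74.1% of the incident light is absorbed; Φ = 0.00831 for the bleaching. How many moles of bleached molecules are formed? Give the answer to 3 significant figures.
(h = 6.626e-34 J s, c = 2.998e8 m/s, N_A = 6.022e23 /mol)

Photon energy at 527 nm: hc/λ = (6.626e-34)(2.998e8)/(527e-9) = 3.769e-19 J.
Energy delivered: (55.5 mW)(3700 s) = 205.4 J.
Photons incident: 205.4 / 3.769e-19 = 5.450e20, i.e. 5.450e20/6.022e23 = 9.050e-4 mol.
Photons absorbed: 0.741 × 9.050e-4 = 6.706e-4 mol.
Product: Φ × n_abs = 0.00831 × 6.706e-4 = 5.573e-6 mol.

5.57e-6 mol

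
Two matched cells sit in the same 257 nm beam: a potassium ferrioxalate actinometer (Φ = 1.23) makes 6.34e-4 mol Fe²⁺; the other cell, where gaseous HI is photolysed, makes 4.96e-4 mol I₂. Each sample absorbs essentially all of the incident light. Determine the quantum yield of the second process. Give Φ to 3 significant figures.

Φ = 0.962

Photons absorbed by the actinometer: 6.34e-4 / 1.23 = 5.154e-4 mol.
Φ(unknown) = 4.96e-4 / 5.154e-4 = 0.962.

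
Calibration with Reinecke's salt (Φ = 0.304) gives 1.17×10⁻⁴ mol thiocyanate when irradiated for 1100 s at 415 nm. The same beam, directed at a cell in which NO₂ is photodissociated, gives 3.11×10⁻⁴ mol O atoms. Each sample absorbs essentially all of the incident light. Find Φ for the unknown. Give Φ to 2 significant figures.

Φ = 0.81

Photons absorbed by the actinometer: 1.17×10⁻⁴ / 0.304 = 3.849×10⁻⁴ mol.
Φ(unknown) = 3.11×10⁻⁴ / 3.849×10⁻⁴ = 0.81.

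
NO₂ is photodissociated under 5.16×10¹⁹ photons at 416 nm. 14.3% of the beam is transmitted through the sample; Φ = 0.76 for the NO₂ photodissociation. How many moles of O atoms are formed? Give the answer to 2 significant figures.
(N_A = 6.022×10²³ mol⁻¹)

5.6×10⁻⁵ mol

Moles of photons: 5.16×10¹⁹ / 6.022×10²³ = 8.569×10⁻⁵ mol.
Fraction absorbed: 1 − 14.3/100 = 0.8570.
Photons absorbed: 0.8570 × 8.569×10⁻⁵ = 7.344×10⁻⁵ mol.
Product: Φ × n_abs = 0.76 × 7.344×10⁻⁵ = 5.581×10⁻⁵ mol.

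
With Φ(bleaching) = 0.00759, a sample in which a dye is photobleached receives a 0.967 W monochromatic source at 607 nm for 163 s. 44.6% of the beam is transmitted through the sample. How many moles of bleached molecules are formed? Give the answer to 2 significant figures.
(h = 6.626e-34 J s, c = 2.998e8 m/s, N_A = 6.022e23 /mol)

3.4e-6 mol

Photon energy at 607 nm: hc/λ = (6.626e-34)(2.998e8)/(607e-9) = 3.273e-19 J.
Energy delivered: (0.967 W)(163 s) = 157.6 J.
Photons incident: 157.6 / 3.273e-19 = 4.815e20, i.e. 4.815e20/6.022e23 = 7.996e-4 mol.
Fraction absorbed: 1 − 44.6/100 = 0.5540.
Photons absorbed: 0.5540 × 7.996e-4 = 4.430e-4 mol.
Product: Φ × n_abs = 0.00759 × 4.430e-4 = 3.362e-6 mol.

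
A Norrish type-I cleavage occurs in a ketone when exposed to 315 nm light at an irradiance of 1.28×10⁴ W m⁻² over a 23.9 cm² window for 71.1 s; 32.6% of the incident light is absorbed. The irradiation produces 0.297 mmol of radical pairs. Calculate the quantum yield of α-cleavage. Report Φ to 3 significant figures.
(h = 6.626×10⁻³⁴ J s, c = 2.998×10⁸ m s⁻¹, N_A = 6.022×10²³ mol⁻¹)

Φ = 0.159

Product: 0.297 mmol = 2.97×10⁻⁴ mol.
Photon energy at 315 nm: hc/λ = (6.626×10⁻³⁴)(2.998×10⁸)/(315×10⁻⁹) = 6.306×10⁻¹⁹ J.
Energy delivered: (1.28×10⁴ W m⁻²)(23.9×10⁻⁴ m²)(71.1 s) = 2175 J.
Photons incident: 2175 / 6.306×10⁻¹⁹ = 3.449×10²¹, i.e. 3.449×10²¹/6.022×10²³ = 0.005727 mol.
Photons absorbed: 0.326 × 0.005727 = 0.001867 mol.
Φ = 2.97×10⁻⁴ mol / 0.001867 mol photons = 0.159.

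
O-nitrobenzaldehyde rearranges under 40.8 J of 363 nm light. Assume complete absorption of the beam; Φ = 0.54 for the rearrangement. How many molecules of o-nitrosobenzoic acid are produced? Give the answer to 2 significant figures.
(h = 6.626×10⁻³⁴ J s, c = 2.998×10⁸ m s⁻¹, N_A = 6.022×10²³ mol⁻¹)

Photon energy at 363 nm: hc/λ = (6.626×10⁻³⁴)(2.998×10⁸)/(363×10⁻⁹) = 5.472×10⁻¹⁹ J.
Photons incident: 40.8 / 5.472×10⁻¹⁹ = 7.456×10¹⁹, i.e. 7.456×10¹⁹/6.022×10²³ = 1.238×10⁻⁴ mol.
Product: Φ × n_abs = 0.54 × 1.238×10⁻⁴ = 6.685×10⁻⁵ mol.
As a count: 6.685×10⁻⁵ × 6.022×10²³ = 4.0×10¹⁹.

4.0×10¹⁹ molecules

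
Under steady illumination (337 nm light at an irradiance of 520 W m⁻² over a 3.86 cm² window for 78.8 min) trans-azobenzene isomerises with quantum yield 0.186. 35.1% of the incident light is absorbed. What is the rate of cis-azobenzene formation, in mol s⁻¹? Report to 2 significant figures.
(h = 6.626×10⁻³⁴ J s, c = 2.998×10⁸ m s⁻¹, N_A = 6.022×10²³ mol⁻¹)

Photon energy at 337 nm: hc/λ = (6.626×10⁻³⁴)(2.998×10⁸)/(337×10⁻⁹) = 5.895×10⁻¹⁹ J.
Energy delivered: (520 W m⁻²)(3.86×10⁻⁴ m²)(4728 s) = 949.0 J.
Photons incident: 949.0 / 5.895×10⁻¹⁹ = 1.610×10²¹, i.e. 1.610×10²¹/6.022×10²³ = 0.002674 mol.
Photons absorbed: 0.351 × 0.002674 = 9.386×10⁻⁴ mol.
Product formed: 0.186 × 9.386×10⁻⁴ = 1.746×10⁻⁴ mol.
Rate: 1.746×10⁻⁴ / 4728 s = 3.7×10⁻⁸ mol s⁻¹.

3.7×10⁻⁸ mol s⁻¹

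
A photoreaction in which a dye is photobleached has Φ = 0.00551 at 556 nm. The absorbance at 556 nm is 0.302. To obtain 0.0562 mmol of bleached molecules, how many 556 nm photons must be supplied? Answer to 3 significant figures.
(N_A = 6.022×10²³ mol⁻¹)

1.23×10²² photons

Product: 0.0562 mmol = 5.62×10⁻⁵ mol.
Photons that must be absorbed: 5.62×10⁻⁵ / 0.00551 = 0.01020 mol.
Fraction absorbed: 1 − 10^(−0.302) = 0.5011.
Incident photons needed: 0.01020 / 0.5011 = 0.02036 mol.
Photon count: 0.02036 × 6.022×10²³ = 1.23×10²².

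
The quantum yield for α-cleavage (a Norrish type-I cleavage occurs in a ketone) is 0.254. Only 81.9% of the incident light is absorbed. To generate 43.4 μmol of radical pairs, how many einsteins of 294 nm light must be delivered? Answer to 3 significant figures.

Product: 43.4 μmol = 4.34×10⁻⁵ mol.
Photons that must be absorbed: 4.34×10⁻⁵ / 0.254 = 1.709×10⁻⁴ mol.
Incident photons needed: 1.709×10⁻⁴ / 0.819 = 2.087×10⁻⁴ mol.

2.09×10⁻⁴ einstein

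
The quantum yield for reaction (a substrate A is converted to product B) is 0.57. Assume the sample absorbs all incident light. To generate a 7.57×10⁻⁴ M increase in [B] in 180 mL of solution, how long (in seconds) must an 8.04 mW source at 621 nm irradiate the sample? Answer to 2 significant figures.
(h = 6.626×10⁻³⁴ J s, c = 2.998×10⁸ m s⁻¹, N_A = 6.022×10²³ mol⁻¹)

Product: (7.57×10⁻⁴ M)(0.18 L) = 1.363×10⁻⁴ mol.
Photons that must be absorbed: 1.363×10⁻⁴ / 0.57 = 2.391×10⁻⁴ mol.
Photon energy: hc/λ = 3.199×10⁻¹⁹ J; per mole, 1.926×10⁵ J mol⁻¹.
Energy required: 2.391×10⁻⁴ × 1.926×10⁵ = 46.05 J.
Time: 46.05 J / 0.00804 W = 5700 s.

t ≈ 5700 s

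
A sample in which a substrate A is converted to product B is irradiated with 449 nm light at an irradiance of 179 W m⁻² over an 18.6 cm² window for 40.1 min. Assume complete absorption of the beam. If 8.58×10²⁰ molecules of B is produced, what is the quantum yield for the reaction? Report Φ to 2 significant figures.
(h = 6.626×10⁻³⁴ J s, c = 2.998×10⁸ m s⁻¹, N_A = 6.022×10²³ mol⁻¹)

Product: 8.58×10²⁰ / 6.022×10²³ = 0.001425 mol.
Photon energy at 449 nm: hc/λ = (6.626×10⁻³⁴)(2.998×10⁸)/(449×10⁻⁹) = 4.424×10⁻¹⁹ J.
Energy delivered: (179 W m⁻²)(18.6×10⁻⁴ m²)(2406 s) = 801.1 J.
Photons incident: 801.1 / 4.424×10⁻¹⁹ = 1.811×10²¹, i.e. 1.811×10²¹/6.022×10²³ = 0.003007 mol.
Φ = 0.001425 mol / 0.003007 mol photons = 0.47.

Φ = 0.47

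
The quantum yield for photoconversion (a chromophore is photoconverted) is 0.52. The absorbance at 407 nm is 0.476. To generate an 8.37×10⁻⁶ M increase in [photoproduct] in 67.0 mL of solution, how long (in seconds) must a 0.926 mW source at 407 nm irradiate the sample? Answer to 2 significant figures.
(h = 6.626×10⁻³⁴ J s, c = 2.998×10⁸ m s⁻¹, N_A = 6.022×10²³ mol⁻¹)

Product: (8.37×10⁻⁶ M)(0.067 L) = 5.608×10⁻⁷ mol.
Photons that must be absorbed: 5.608×10⁻⁷ / 0.52 = 1.078×10⁻⁶ mol.
Fraction absorbed: 1 − 10^(−0.476) = 0.6658.
Incident photons needed: 1.078×10⁻⁶ / 0.6658 = 1.619×10⁻⁶ mol.
Photon energy: hc/λ = 4.881×10⁻¹⁹ J; per mole, 2.939×10⁵ J mol⁻¹.
Energy required: 1.619×10⁻⁶ × 2.939×10⁵ = 0.4758 J.
Time: 0.4758 J / 0.000926 W = 510 s.

t ≈ 510 s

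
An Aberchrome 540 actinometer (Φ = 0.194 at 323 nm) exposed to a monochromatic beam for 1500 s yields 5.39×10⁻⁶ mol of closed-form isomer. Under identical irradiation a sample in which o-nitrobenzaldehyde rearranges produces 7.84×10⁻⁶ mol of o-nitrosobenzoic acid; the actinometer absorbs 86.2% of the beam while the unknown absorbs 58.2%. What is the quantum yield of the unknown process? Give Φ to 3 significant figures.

Photons absorbed by the actinometer: 5.39×10⁻⁶ / 0.194 = 2.778×10⁻⁵ mol.
Incident flux: 2.778×10⁻⁵ / 0.862 = 3.223×10⁻⁵ einstein.
Absorbed by unknown: 0.582 × 3.223×10⁻⁵ = 1.876×10⁻⁵ mol.
Φ(unknown) = 7.84×10⁻⁶ / 1.876×10⁻⁵ = 0.418.

Φ = 0.418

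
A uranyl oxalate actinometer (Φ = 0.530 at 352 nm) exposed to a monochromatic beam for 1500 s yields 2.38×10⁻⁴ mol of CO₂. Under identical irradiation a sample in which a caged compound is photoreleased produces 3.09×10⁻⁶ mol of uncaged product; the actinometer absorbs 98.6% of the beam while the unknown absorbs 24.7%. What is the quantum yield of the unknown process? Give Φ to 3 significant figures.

Photons absorbed by the actinometer: 2.38×10⁻⁴ / 0.530 = 4.491×10⁻⁴ mol.
Incident flux: 4.491×10⁻⁴ / 0.986 = 4.555×10⁻⁴ einstein.
Absorbed by unknown: 0.247 × 4.555×10⁻⁴ = 1.125×10⁻⁴ mol.
Φ(unknown) = 3.09×10⁻⁶ / 1.125×10⁻⁴ = 0.0275.

Φ = 0.0275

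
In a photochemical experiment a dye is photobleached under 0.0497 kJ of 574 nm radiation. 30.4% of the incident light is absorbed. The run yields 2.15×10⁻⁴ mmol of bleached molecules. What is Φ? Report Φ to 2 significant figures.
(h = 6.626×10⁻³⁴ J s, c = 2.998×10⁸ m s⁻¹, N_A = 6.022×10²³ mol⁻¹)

Φ = 0.0030

Product: 2.15×10⁻⁴ mmol = 2.15×10⁻⁷ mol.
Photon energy at 574 nm: hc/λ = (6.626×10⁻³⁴)(2.998×10⁸)/(574×10⁻⁹) = 3.461×10⁻¹⁹ J.
Incident energy: 0.0497 kJ = 49.7 J.
Photons incident: 49.7 / 3.461×10⁻¹⁹ = 1.436×10²⁰, i.e. 1.436×10²⁰/6.022×10²³ = 2.385×10⁻⁴ mol.
Photons absorbed: 0.304 × 2.385×10⁻⁴ = 7.250×10⁻⁵ mol.
Φ = 2.15×10⁻⁷ mol / 7.250×10⁻⁵ mol photons = 0.0030.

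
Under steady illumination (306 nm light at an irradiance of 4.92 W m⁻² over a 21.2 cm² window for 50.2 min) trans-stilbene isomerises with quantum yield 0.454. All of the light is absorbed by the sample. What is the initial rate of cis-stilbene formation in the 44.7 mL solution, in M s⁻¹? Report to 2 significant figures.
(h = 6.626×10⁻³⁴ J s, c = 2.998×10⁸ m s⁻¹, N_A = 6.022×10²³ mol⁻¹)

Photon energy at 306 nm: hc/λ = (6.626×10⁻³⁴)(2.998×10⁸)/(306×10⁻⁹) = 6.492×10⁻¹⁹ J.
Energy delivered: (4.92 W m⁻²)(21.2×10⁻⁴ m²)(3012 s) = 31.42 J.
Photons incident: 31.42 / 6.492×10⁻¹⁹ = 4.840×10¹⁹, i.e. 4.840×10¹⁹/6.022×10²³ = 8.037×10⁻⁵ mol.
Product formed: 0.454 × 8.037×10⁻⁵ = 3.649×10⁻⁵ mol.
Rate: 3.649×10⁻⁵ mol / (3012 s × 0.0447 L) = 2.7×10⁻⁷ M s⁻¹.

2.7×10⁻⁷ M s⁻¹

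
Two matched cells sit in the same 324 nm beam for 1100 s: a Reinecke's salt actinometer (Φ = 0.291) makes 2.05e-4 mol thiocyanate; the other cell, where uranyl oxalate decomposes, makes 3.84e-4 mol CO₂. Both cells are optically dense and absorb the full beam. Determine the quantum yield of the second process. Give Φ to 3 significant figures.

Φ = 0.545

Photons absorbed by the actinometer: 2.05e-4 / 0.291 = 7.045e-4 mol.
Φ(unknown) = 3.84e-4 / 7.045e-4 = 0.545.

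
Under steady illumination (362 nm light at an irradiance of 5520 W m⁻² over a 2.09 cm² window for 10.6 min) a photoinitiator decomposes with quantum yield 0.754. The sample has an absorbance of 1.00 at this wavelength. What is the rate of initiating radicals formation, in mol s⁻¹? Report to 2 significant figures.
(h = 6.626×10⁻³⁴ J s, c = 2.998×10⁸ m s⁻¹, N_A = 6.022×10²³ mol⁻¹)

Photon energy at 362 nm: hc/λ = (6.626×10⁻³⁴)(2.998×10⁸)/(362×10⁻⁹) = 5.487×10⁻¹⁹ J.
Energy delivered: (5520 W m⁻²)(2.09×10⁻⁴ m²)(636 s) = 733.7 J.
Photons incident: 733.7 / 5.487×10⁻¹⁹ = 1.337×10²¹, i.e. 1.337×10²¹/6.022×10²³ = 0.002220 mol.
Fraction absorbed: 1 − 10^(−1.00) = 0.9000.
Photons absorbed: 0.9000 × 0.002220 = 0.001998 mol.
Product formed: 0.754 × 0.001998 = 0.001506 mol.
Rate: 0.001506 / 636 s = 2.4×10⁻⁶ mol s⁻¹.

2.4×10⁻⁶ mol s⁻¹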